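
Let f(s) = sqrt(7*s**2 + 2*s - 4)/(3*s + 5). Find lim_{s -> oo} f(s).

For large |s|, √(7*s^2 + 2*s - 4) ≈ √7·|s| and the denominator ≈ 3s.
Since s → +∞, |s| = s, giving √7/(3) = √(7)/3.

√(7)/3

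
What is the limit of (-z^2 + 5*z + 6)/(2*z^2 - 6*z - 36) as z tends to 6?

-7/18

At z = 6 both the top and bottom vanish — a removable singularity. Factoring out (z - 6) from each leaves (-z - 1)/(2*z + 6), which at z = 6 equals -7/18.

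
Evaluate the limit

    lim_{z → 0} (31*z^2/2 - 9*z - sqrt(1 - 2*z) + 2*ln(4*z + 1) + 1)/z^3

259/6

Substitution gives 0/0; apply L'Hôpital's rule 3 times.
After differentiating numerator and denominator 3 times the quotient is (256/(4*z + 1)^3 + 3/(1 - 2*z)^(5/2))/(6); at z = 0 this is 259/6.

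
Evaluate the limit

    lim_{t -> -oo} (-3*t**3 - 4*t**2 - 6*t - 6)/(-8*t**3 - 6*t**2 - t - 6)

3/8

Numerator and denominator both have degree 3.
Dividing every term by t^3, all lower-order terms vanish and the limit is the ratio of leading coefficients, -3/(-8) = 3/8.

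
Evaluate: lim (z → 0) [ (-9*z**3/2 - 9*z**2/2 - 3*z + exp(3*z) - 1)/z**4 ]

Direct substitution gives 0/0.
Apply L'Hôpital: lim (-27*z^2/2 - 9*z + 3*e^(3*z) - 3)/(4*z^3), still 0/0.
Apply L'Hôpital: lim (-27*z + 9*e^(3*z) - 9)/(12*z^2), still 0/0.
Apply L'Hôpital: lim (27*e^(3*z) - 27)/(24*z), still 0/0.
After 4 applications of L'Hôpital's rule the quotient is (81*e^(3*z))/(24); substituting z = 0 gives 27/8.

27/8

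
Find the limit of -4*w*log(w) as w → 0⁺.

0

This is a 0·(−∞) form. Rewrite as -4·ln(w) / w^(−1) and apply L'Hôpital:
the derivative quotient is -4·(1/w) / (−1·w^(−2)) = (4/1)·w^1 → 0.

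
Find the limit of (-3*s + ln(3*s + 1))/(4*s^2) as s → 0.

-9/8

Direct substitution gives 0/0.
Apply L'Hôpital: lim (-3 + 3/(3*s + 1))/(8*s), still 0/0.
After 2 applications of L'Hôpital's rule the quotient is (-9/(3*s + 1)^2)/(8); substituting s = 0 gives -9/8.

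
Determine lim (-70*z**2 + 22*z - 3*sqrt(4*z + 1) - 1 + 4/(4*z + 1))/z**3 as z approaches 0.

-268

Substitution gives 0/0 (the numerator vanishes to order 3).
Expand each term to order z^3: the coefficient of z^3 in 4·1/(1 + 4z) is -256 and in -3·√(1 + 4z) is -12.
Lower-order terms cancel with the polynomial part, so the numerator is (-268)·z^3 + o(z^3), and the limit is (-268)/(1) = -268.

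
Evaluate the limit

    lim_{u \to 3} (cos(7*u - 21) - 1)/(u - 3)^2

-49/2

Direct substitution gives 0/0.
Apply L'Hôpital: lim (-7*sin(7*u - 21))/(2*u - 6), still 0/0.
After 2 applications of L'Hôpital's rule the quotient is (-49*cos(7*u - 21))/(2); substituting u = 3 gives -49/2.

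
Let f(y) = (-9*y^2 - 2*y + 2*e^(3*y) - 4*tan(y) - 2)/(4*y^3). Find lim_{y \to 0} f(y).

23/12

Substitution gives 0/0 (the numerator vanishes to order 3).
Expand each term to order y^3: the coefficient of y^3 in -4·tan(y) is -4/3 and in 2·e^(3y) is 9.
Lower-order terms cancel with the polynomial part, so the numerator is (23/3)·y^3 + o(y^3), and the limit is (23/3)/(4) = 23/12.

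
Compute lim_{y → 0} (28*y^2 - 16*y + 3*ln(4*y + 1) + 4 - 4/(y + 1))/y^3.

68

Substitution gives 0/0; apply L'Hôpital's rule 3 times.
After differentiating numerator and denominator 3 times the quotient is (384/(4*y + 1)^3 + 24/(y + 1)^4)/(6); at y = 0 this is 68.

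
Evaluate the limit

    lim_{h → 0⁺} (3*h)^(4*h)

1

Base → 0⁺ and exponent → 0⁺: a 0^0 form.
Take logs: 4h·ln(3h). This is 0·(−∞); rewriting as ln(3h)/(1/(4h)) and applying L'Hôpital gives 0.
Hence the limit is e^0 = 1.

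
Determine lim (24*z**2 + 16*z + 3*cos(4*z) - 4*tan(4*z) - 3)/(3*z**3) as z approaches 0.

Substitution gives 0/0 (the numerator vanishes to order 3).
Expand each term to order z^3: the coefficient of z^3 in -4·tan(4z) is -256/3 and in 3·cos(4z) is 0.
Lower-order terms cancel with the polynomial part, so the numerator is (-256/3)·z^3 + o(z^3), and the limit is (-256/3)/(3) = -256/9.

-256/9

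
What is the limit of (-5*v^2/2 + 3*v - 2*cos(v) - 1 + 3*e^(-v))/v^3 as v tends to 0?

-1/2

Substitution gives 0/0; apply L'Hôpital's rule 3 times.
After differentiating numerator and denominator 3 times the quotient is (-2*sin(v) - 3*e^(-v))/(6); at v = 0 this is -1/2.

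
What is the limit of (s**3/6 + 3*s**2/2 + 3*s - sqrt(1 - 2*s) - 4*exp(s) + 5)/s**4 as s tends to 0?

Substitution gives 0/0 (the numerator vanishes to order 4).
Expand each term to order s^4: the coefficient of s^4 in -4·e^(s) is -1/6 and in −√(1 - 2s) is 5/8.
Lower-order terms cancel with the polynomial part, so the numerator is (11/24)·s^4 + o(s^4), and the limit is (11/24)/(1) = 11/24.

11/24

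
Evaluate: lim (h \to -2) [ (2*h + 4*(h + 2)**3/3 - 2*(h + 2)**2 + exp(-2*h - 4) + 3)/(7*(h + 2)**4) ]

Direct substitution gives 0/0.
Apply L'Hôpital: lim (-4*h + 4*(h + 2)^2 - 2*e^(-2*h - 4) - 6)/(28*(h + 2)^3), still 0/0.
Apply L'Hôpital: lim (8*h + 4*e^(-2*h - 4) + 12)/(84*(h + 2)^2), still 0/0.
Apply L'Hôpital: lim (8 - 8*e^(-2*h - 4))/(168*h + 336), still 0/0.
After 4 applications of L'Hôpital's rule the quotient is (16*e^(-2*h - 4))/(168); substituting h = -2 gives 2/21.

2/21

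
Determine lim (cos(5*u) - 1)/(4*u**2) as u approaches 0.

Direct substitution gives 0/0.
Apply L'Hôpital: lim (-5*sin(5*u))/(8*u), still 0/0.
After 2 applications of L'Hôpital's rule the quotient is (-25*cos(5*u))/(8); substituting u = 0 gives -25/8.

-25/8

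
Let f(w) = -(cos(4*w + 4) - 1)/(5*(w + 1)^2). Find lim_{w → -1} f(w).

Direct substitution gives 0/0.
Apply L'Hôpital: lim (-4*sin(4*w + 4))/(-10*w - 10), still 0/0.
After 2 applications of L'Hôpital's rule the quotient is (-16*cos(4*w + 4))/(-10); substituting w = -1 gives 8/5.

8/5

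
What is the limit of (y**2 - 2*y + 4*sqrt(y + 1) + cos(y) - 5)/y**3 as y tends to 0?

1/4

Substitution gives 0/0; apply L'Hôpital's rule 3 times.
After differentiating numerator and denominator 3 times the quotient is (sin(y) + 3/(2*(y + 1)^(5/2)))/(6); at y = 0 this is 1/4.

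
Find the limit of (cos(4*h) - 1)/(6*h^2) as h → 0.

-4/3

Direct substitution gives 0/0.
Apply L'Hôpital: lim (-4*sin(4*h))/(12*h), still 0/0.
After 2 applications of L'Hôpital's rule the quotient is (-16*cos(4*h))/(12); substituting h = 0 gives -4/3.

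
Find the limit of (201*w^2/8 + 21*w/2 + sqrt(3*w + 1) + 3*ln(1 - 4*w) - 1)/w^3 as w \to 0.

-997/16

Substitution gives 0/0; apply L'Hôpital's rule 3 times.
After differentiating numerator and denominator 3 times the quotient is (384/(4*w - 1)^3 + 81/(8*(3*w + 1)^(5/2)))/(6); at w = 0 this is -997/16.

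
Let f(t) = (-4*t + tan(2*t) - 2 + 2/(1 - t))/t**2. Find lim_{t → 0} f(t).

2

Substitution gives 0/0 (the numerator vanishes to order 2).
Expand each term to order t^2: the coefficient of t^2 in 2·1/(1 - t) is 2 and in tan(2t) is 0.
Lower-order terms cancel with the polynomial part, so the numerator is (2)·t^2 + o(t^2), and the limit is (2)/(1) = 2.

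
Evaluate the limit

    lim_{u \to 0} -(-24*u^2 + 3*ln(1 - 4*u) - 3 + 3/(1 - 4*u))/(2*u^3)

-64

Substitution gives 0/0 (the numerator vanishes to order 3).
Expand each term to order u^3: the coefficient of u^3 in 3·ln(1 - 4u) is -64 and in 3·1/(1 - 4u) is 192.
Lower-order terms cancel with the polynomial part, so the numerator is (128)·u^3 + o(u^3), and the limit is (128)/(-2) = -64.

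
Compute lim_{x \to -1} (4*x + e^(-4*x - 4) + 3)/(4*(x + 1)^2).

2

Direct substitution gives 0/0.
Apply L'Hôpital: lim (4 - 4*e^(-4*x - 4))/(8*x + 8), still 0/0.
After 2 applications of L'Hôpital's rule the quotient is (16*e^(-4*x - 4))/(8); substituting x = -1 gives 2.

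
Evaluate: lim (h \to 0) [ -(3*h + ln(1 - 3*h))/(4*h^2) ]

9/8

Direct substitution gives 0/0.
Apply L'Hôpital: lim (3 - 3/(1 - 3*h))/(-8*h), still 0/0.
After 2 applications of L'Hôpital's rule the quotient is (-9/(1 - 3*h)^2)/(-8); substituting h = 0 gives 9/8.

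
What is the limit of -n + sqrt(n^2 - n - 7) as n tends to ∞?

-1/2

An ∞ − ∞ form. Rationalising with the conjugate, the difference becomes (-n - 7) / (√(n^2 - n - 7) + n).
For large n the denominator behaves like 2·n, so the quotient tends to -1/2 = -1/2.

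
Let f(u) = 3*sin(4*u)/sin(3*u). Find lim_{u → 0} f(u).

Substitution gives 0/0.
Divide numerator and denominator by u: sin(4u)/u → 4 and sin(3u)/u → 3, so the limit is 3·4/3 = 4.

4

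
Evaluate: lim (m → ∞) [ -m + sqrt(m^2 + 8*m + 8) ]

An ∞ − ∞ form. Rationalising with the conjugate, the difference becomes (8m + 8) / (√(m^2 + 8*m + 8) + m).
For large m the denominator behaves like 2·m, so the quotient tends to 8/2 = 4.

4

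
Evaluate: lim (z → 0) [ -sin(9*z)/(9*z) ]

Substitution gives 0/0.
Write it as (9/(-9))·sin(9z)/(9z); since sin(u)/u → 1, the limit is -1.

-1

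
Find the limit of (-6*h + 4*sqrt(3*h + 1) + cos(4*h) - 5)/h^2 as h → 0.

Substitution gives 0/0; apply L'Hôpital's rule 2 times.
After differentiating numerator and denominator 2 times the quotient is (-16*cos(4*h) - 9/(3*h + 1)^(3/2))/(2); at h = 0 this is -25/2.

-25/2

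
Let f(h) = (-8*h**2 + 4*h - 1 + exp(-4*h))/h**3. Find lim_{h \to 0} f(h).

Direct substitution gives 0/0.
Apply L'Hôpital: lim (-16*h + 4 - 4*e^(-4*h))/(3*h^2), still 0/0.
Apply L'Hôpital: lim (-16 + 16*e^(-4*h))/(6*h), still 0/0.
After 3 applications of L'Hôpital's rule the quotient is (-64*e^(-4*h))/(6); substituting h = 0 gives -32/3.

-32/3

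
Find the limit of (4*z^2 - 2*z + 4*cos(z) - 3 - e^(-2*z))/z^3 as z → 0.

Substitution gives 0/0 (the numerator vanishes to order 3).
Expand each term to order z^3: the coefficient of z^3 in 4·cos(z) is 0 and in −e^(-2z) is 4/3.
Lower-order terms cancel with the polynomial part, so the numerator is (4/3)·z^3 + o(z^3), and the limit is (4/3)/(1) = 4/3.

4/3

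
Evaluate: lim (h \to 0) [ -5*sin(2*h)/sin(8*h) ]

-5/4

Substitution gives 0/0.
Divide numerator and denominator by h: sin(2h)/h → 2 and sin(8h)/h → 8, so the limit is -5·2/8 = -5/4.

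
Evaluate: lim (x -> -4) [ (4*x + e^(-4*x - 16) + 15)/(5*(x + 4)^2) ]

Direct substitution gives 0/0.
Apply L'Hôpital: lim (4 - 4*e^(-4*x - 16))/(10*x + 40), still 0/0.
After 2 applications of L'Hôpital's rule the quotient is (16*e^(-4*x - 16))/(10); substituting x = -4 gives 8/5.

8/5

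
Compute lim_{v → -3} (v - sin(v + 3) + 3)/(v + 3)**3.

Direct substitution gives 0/0.
Apply L'Hôpital: lim (1 - cos(v + 3))/(3*(v + 3)^2), still 0/0.
Apply L'Hôpital: lim (sin(v + 3))/(6*v + 18), still 0/0.
After 3 applications of L'Hôpital's rule the quotient is (cos(v + 3))/(6); substituting v = -3 gives 1/6.

1/6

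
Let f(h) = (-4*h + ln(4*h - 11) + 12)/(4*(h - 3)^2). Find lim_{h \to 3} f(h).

-2

Direct substitution gives 0/0.
Apply L'Hôpital: lim (-4 + 4/(4*h - 11))/(8*h - 24), still 0/0.
After 2 applications of L'Hôpital's rule the quotient is (-16/(4*h - 11)^2)/(8); substituting h = 3 gives -2.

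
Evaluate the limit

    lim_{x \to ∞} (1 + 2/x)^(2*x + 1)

Write it as [(1 + 2/x)^x]^(2) · (1 + 2/x)^(1). The bracketed term tends to e^(2) and the second factor to 1, so the limit is e^(4).

e^(4)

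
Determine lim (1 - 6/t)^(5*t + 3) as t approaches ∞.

e^(-30)

Let L be the limit and take ln: ln L = lim (5t + 3)·ln(1 - 6/t) = lim (5t + 3)·(-6/t + O(1/t²)) = -30.
Hence L = e^(-30).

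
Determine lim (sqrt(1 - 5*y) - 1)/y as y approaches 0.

-5/2

A 0/0 form; rationalise with √(1 - 5y) + √1. This collapses the numerator to -5y, leaving -5/(√(1 - 5y) + √1) → -5/(2√1) = -5/2.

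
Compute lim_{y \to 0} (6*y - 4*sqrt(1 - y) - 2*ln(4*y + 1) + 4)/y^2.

Substitution gives 0/0; apply L'Hôpital's rule 2 times.
After differentiating numerator and denominator 2 times the quotient is (32/(4*y + 1)^2 + (1 - y)^(-3/2))/(2); at y = 0 this is 33/2.

33/2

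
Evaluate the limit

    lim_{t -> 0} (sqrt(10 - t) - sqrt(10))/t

A 0/0 form; rationalise with √(10 - t) + √10. This collapses the numerator to -t, leaving -1/(√(10 - t) + √10) → -1/(2√10) = -√(10)/20.

-√(10)/20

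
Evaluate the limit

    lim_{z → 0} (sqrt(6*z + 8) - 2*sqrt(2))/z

Substitution gives 0/0. Multiply numerator and denominator by the conjugate √(8 + 6z) + √8.
The numerator becomes (8 + 6z) − 8 = 6z, so the expression simplifies to 6/(√(8 + 6z) + √8).
Letting z → 0 gives 6/(2√8) = 3*√(2)/4.

3*√(2)/4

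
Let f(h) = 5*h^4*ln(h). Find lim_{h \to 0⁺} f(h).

0

This is a 0·(−∞) form. Rewrite as 5·ln(h) / h^(−4) and apply L'Hôpital:
the derivative quotient is 5·(1/h) / (−4·h^(−5)) = (-5/4)·h^4 → 0.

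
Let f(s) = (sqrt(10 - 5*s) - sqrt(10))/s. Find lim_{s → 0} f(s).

Substitution gives 0/0. Multiply numerator and denominator by the conjugate √(10 - 5s) + √10.
The numerator becomes (10 - 5s) − 10 = -5s, so the expression simplifies to -5/(√(10 - 5s) + √10).
Letting s → 0 gives -5/(2√10) = -√(10)/4.

-√(10)/4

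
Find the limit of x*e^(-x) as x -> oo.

0

Write as x^1/e^{1x}, an ∞/∞ form.
Exponential growth dominates any polynomial, so repeated L'Hôpital (or the standard result) gives 0.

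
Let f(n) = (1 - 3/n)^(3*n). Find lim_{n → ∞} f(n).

The base → 1 and the exponent → ∞: a 1^∞ form.
Take logarithms: (3n)·ln(1 - 3/n). Since ln(1+u) ~ u for small u, this behaves like (3n)·(-3/n) → -9.
So the limit is e^(-9).

e^(-9)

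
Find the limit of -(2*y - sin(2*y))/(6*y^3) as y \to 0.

Direct substitution gives 0/0.
Apply L'Hôpital: lim (2 - 2*cos(2*y))/(-18*y^2), still 0/0.
Apply L'Hôpital: lim (4*sin(2*y))/(-36*y), still 0/0.
After 3 applications of L'Hôpital's rule the quotient is (8*cos(2*y))/(-36); substituting y = 0 gives -2/9.

-2/9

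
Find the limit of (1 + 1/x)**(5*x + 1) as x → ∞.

e^(5)

The base → 1 and the exponent → ∞: a 1^∞ form.
Take logarithms: (5x + 1)·ln(1 + 1/x). Since ln(1+u) ~ u for small u, this behaves like (5x)·(1/x) → 5.
So the limit is e^(5).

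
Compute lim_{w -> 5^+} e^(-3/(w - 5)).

As w → 5⁺, -3/(w - 5) → −∞, so e^(-3/(w - 5)) → 0.

0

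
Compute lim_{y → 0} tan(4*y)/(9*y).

4/9

Substitution gives 0/0.
Since tan(u)/u → 1 as u → 0, tan(4y)/(4y) → 1 and the limit is 4/9.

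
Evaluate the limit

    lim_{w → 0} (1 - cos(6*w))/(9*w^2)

Substitution gives 0/0.
Use (1 − cos u)/u² → 1/2 with u = 6w: the limit is 6²/(2·9) = 2.

2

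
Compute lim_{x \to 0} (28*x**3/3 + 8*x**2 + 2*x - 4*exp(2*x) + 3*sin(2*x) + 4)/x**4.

Substitution gives 0/0 (the numerator vanishes to order 4).
Expand each term to order x^4: the coefficient of x^4 in 3·sin(2x) is 0 and in -4·e^(2x) is -8/3.
Lower-order terms cancel with the polynomial part, so the numerator is (-8/3)·x^4 + o(x^4), and the limit is (-8/3)/(1) = -8/3.

-8/3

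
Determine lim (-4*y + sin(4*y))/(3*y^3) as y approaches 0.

Direct substitution gives 0/0.
Apply L'Hôpital: lim (4*cos(4*y) - 4)/(9*y^2), still 0/0.
Apply L'Hôpital: lim (-16*sin(4*y))/(18*y), still 0/0.
After 3 applications of L'Hôpital's rule the quotient is (-64*cos(4*y))/(18); substituting y = 0 gives -32/9.

-32/9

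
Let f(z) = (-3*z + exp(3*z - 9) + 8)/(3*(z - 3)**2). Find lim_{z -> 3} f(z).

3/2

Direct substitution gives 0/0.
Apply L'Hôpital: lim (3*e^(3*z - 9) - 3)/(6*z - 18), still 0/0.
After 2 applications of L'Hôpital's rule the quotient is (9*e^(3*z - 9))/(6); substituting z = 3 gives 3/2.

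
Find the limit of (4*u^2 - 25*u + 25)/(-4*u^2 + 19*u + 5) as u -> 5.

Direct substitution gives 0/0, so factor. Both numerator and denominator have (u - 5) as a factor.
After cancelling, the expression reduces to (4*u - 5)/(-4*u - 1).
Substituting u = 5 gives -5/7.

-5/7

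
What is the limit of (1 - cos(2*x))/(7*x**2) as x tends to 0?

2/7

Substitution gives 0/0.
Use (1 − cos u)/u² → 1/2 with u = 2x: the limit is 2²/(2·7) = 2/7.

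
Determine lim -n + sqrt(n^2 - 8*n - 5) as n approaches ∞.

This has the form ∞ − ∞. Multiply and divide by the conjugate √(n^2 - 8*n - 5) + n.
That gives (-8n - 5) / (√(n^2 - 8*n - 5) + n).
Divide numerator and denominator by n: the limit is -8/(2·1) = -4.

-4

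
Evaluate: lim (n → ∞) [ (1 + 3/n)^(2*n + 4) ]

e^(6)

Let L be the limit and take ln: ln L = lim (2n + 4)·ln(1 + 3/n) = lim (2n + 4)·(3/n + O(1/n²)) = 6.
Hence L = e^(6).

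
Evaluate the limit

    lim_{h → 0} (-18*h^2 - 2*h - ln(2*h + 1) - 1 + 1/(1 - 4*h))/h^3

184/3

Substitution gives 0/0; apply L'Hôpital's rule 3 times.
After differentiating numerator and denominator 3 times the quotient is (384/(4*h - 1)^4 - 16/(2*h + 1)^3)/(6); at h = 0 this is 184/3.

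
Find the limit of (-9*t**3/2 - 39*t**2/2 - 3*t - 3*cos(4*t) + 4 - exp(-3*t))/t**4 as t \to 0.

-283/8

Substitution gives 0/0; apply L'Hôpital's rule 4 times.
After differentiating numerator and denominator 4 times the quotient is (-768*cos(4*t) - 81*e^(-3*t))/(24); at t = 0 this is -283/8.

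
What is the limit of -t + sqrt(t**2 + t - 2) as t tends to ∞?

1/2

This has the form ∞ − ∞. Multiply and divide by the conjugate √(t^2 + t - 2) + t.
That gives (t - 2) / (√(t^2 + t - 2) + t).
Divide numerator and denominator by t: the limit is 1/(2·1) = 1/2.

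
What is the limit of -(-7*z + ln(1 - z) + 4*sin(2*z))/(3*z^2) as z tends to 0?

1/6

Substitution gives 0/0; apply L'Hôpital's rule 2 times.
After differentiating numerator and denominator 2 times the quotient is (-16*sin(2*z) - 1/(z - 1)^2)/(-6); at z = 0 this is 1/6.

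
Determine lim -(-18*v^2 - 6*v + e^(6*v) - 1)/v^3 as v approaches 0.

Direct substitution gives 0/0.
Apply L'Hôpital: lim (-36*v + 6*e^(6*v) - 6)/(-3*v^2), still 0/0.
Apply L'Hôpital: lim (36*e^(6*v) - 36)/(-6*v), still 0/0.
After 3 applications of L'Hôpital's rule the quotient is (216*e^(6*v))/(-6); substituting v = 0 gives -36.

-36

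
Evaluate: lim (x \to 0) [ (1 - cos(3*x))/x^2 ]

Substitution gives 0/0.
Use (1 − cos u)/u² → 1/2 with u = 3x: the limit is 3²/(2·1) = 9/2.

9/2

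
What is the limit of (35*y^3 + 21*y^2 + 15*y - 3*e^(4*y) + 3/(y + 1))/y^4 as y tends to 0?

-29

Substitution gives 0/0 (the numerator vanishes to order 4).
Expand each term to order y^4: the coefficient of y^4 in -3·e^(4y) is -32 and in 3·1/(1 + y) is 3.
Lower-order terms cancel with the polynomial part, so the numerator is (-29)·y^4 + o(y^4), and the limit is (-29)/(1) = -29.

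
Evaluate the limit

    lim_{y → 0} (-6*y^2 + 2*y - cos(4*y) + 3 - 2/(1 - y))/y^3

Substitution gives 0/0; apply L'Hôpital's rule 3 times.
After differentiating numerator and denominator 3 times the quotient is (-64*sin(4*y) - 12/(y - 1)^4)/(6); at y = 0 this is -2.

-2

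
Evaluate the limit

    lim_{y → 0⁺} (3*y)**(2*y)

1

Base → 0⁺ and exponent → 0⁺: a 0^0 form.
Take logs: 2y·ln(3y). This is 0·(−∞); rewriting as ln(3y)/(1/(2y)) and applying L'Hôpital gives 0.
Hence the limit is e^0 = 1.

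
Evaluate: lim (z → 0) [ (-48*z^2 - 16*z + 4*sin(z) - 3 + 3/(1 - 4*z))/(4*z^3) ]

Substitution gives 0/0; apply L'Hôpital's rule 3 times.
After differentiating numerator and denominator 3 times the quotient is (-4*cos(z) + 1152/(4*z - 1)^4)/(24); at z = 0 this is 287/6.

287/6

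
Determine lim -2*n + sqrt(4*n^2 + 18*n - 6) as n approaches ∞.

This has the form ∞ − ∞. Multiply and divide by the conjugate √(4*n^2 + 18*n - 6) + 2n.
That gives (18n - 6) / (√(4*n^2 + 18*n - 6) + 2n).
Divide numerator and denominator by n: the limit is 18/(2·2) = 9/2.

9/2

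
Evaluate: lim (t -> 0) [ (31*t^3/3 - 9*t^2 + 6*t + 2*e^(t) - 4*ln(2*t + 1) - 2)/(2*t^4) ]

193/24

Substitution gives 0/0; apply L'Hôpital's rule 4 times.
After differentiating numerator and denominator 4 times the quotient is (2*e^(t) + 384/(2*t + 1)^4)/(48); at t = 0 this is 193/24.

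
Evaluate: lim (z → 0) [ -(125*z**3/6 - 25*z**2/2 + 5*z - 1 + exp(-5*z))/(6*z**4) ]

-625/144

Direct substitution gives 0/0.
Apply L'Hôpital: lim (125*z^2/2 - 25*z + 5 - 5*e^(-5*z))/(-24*z^3), still 0/0.
Apply L'Hôpital: lim (125*z - 25 + 25*e^(-5*z))/(-72*z^2), still 0/0.
Apply L'Hôpital: lim (125 - 125*e^(-5*z))/(-144*z), still 0/0.
After 4 applications of L'Hôpital's rule the quotient is (625*e^(-5*z))/(-144); substituting z = 0 gives -625/144.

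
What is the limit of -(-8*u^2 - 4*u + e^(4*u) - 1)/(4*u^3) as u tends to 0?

Direct substitution gives 0/0.
Apply L'Hôpital: lim (-16*u + 4*e^(4*u) - 4)/(-12*u^2), still 0/0.
Apply L'Hôpital: lim (16*e^(4*u) - 16)/(-24*u), still 0/0.
After 3 applications of L'Hôpital's rule the quotient is (64*e^(4*u))/(-24); substituting u = 0 gives -8/3.

-8/3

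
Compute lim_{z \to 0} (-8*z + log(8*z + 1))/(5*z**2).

Direct substitution gives 0/0.
Apply L'Hôpital: lim (-8 + 8/(8*z + 1))/(10*z), still 0/0.
After 2 applications of L'Hôpital's rule the quotient is (-64/(8*z + 1)^2)/(10); substituting z = 0 gives -32/5.

-32/5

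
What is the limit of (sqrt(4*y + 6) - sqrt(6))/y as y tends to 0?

A 0/0 form; rationalise with √(6 + 4y) + √6. This collapses the numerator to 4y, leaving 4/(√(6 + 4y) + √6) → 4/(2√6) = √(6)/3.

√(6)/3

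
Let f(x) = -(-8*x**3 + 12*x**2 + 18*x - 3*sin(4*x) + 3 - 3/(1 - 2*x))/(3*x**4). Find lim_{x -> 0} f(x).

16

Substitution gives 0/0; apply L'Hôpital's rule 4 times.
After differentiating numerator and denominator 4 times the quotient is (-768*sin(4*x) + 1152/(2*x - 1)^5)/(-72); at x = 0 this is 16.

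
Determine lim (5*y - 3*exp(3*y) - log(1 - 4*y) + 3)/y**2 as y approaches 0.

-11/2

Substitution gives 0/0; apply L'Hôpital's rule 2 times.
After differentiating numerator and denominator 2 times the quotient is (-27*e^(3*y) + 16/(4*y - 1)^2)/(2); at y = 0 this is -11/2.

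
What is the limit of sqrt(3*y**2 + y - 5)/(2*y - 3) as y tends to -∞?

-√(3)/2

For large |y|, √(3*y^2 + y - 5) ≈ √3·|y| and the denominator ≈ 2y.
Since y → −∞, |y| = −y, giving −√3/(2) = -√(3)/2.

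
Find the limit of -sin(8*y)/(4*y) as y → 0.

Substitution gives 0/0.
Write it as (8/(-4))·sin(8y)/(8y); since sin(u)/u → 1, the limit is -2.

-2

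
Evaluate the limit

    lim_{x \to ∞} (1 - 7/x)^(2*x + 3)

Write it as [(1 - 7/x)^x]^(2) · (1 - 7/x)^(3). The bracketed term tends to e^(-7) and the second factor to 1, so the limit is e^(-14).

e^(-14)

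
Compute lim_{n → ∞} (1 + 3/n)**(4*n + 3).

The base → 1 and the exponent → ∞: a 1^∞ form.
Take logarithms: (4n + 3)·ln(1 + 3/n). Since ln(1+u) ~ u for small u, this behaves like (4n)·(3/n) → 12.
So the limit is e^(12).

e^(12)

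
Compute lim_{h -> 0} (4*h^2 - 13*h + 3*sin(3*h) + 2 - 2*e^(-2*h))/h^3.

Substitution gives 0/0; apply L'Hôpital's rule 3 times.
After differentiating numerator and denominator 3 times the quotient is (-81*cos(3*h) + 16*e^(-2*h))/(6); at h = 0 this is -65/6.

-65/6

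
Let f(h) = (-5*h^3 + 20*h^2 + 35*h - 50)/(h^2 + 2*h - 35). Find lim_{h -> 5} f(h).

Direct substitution gives 0/0, so factor. Both numerator and denominator have (h - 5) as a factor.
After cancelling, the expression reduces to (-5*h^2 - 5*h + 10)/(h + 7).
Substituting h = 5 gives -35/3.

-35/3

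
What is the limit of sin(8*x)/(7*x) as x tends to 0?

8/7

Substitution gives 0/0.
Write it as (8/7)·sin(8x)/(8x); since sin(u)/u → 1, the limit is 8/7.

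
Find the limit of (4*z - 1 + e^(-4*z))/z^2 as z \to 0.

Direct substitution gives 0/0.
Apply L'Hôpital: lim (4 - 4*e^(-4*z))/(2*z), still 0/0.
After 2 applications of L'Hôpital's rule the quotient is (16*e^(-4*z))/(2); substituting z = 0 gives 8.

8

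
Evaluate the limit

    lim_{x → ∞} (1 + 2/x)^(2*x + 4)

e^(4)

Write it as [(1 + 2/x)^x]^(2) · (1 + 2/x)^(4). The bracketed term tends to e^(2) and the second factor to 1, so the limit is e^(4).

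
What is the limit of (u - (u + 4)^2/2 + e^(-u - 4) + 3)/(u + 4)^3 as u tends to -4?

-1/6

Direct substitution gives 0/0.
Apply L'Hôpital: lim (-u - e^(-u - 4) - 3)/(3*(u + 4)^2), still 0/0.
Apply L'Hôpital: lim (e^(-u - 4) - 1)/(6*u + 24), still 0/0.
After 3 applications of L'Hôpital's rule the quotient is (-e^(-u - 4))/(6); substituting u = -4 gives -1/6.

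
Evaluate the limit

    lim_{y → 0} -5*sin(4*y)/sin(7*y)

-20/7

Substitution gives 0/0.
Divide numerator and denominator by y: sin(4y)/y → 4 and sin(7y)/y → 7, so the limit is -5·4/7 = -20/7.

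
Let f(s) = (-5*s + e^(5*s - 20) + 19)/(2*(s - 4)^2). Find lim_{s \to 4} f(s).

25/4

Direct substitution gives 0/0.
Apply L'Hôpital: lim (5*e^(5*s - 20) - 5)/(4*s - 16), still 0/0.
After 2 applications of L'Hôpital's rule the quotient is (25*e^(5*s - 20))/(4); substituting s = 4 gives 25/4.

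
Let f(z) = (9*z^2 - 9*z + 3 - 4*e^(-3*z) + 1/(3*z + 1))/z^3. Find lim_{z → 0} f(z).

Substitution gives 0/0; apply L'Hôpital's rule 3 times.
After differentiating numerator and denominator 3 times the quotient is (108*e^(-3*z) - 162/(3*z + 1)^4)/(6); at z = 0 this is -9.

-9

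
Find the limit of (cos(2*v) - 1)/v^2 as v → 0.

Direct substitution gives 0/0.
Apply L'Hôpital: lim (-2*sin(2*v))/(2*v), still 0/0.
After 2 applications of L'Hôpital's rule the quotient is (-4*cos(2*v))/(2); substituting v = 0 gives -2.

-2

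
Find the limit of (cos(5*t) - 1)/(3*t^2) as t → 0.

Direct substitution gives 0/0.
Apply L'Hôpital: lim (-5*sin(5*t))/(6*t), still 0/0.
After 2 applications of L'Hôpital's rule the quotient is (-25*cos(5*t))/(6); substituting t = 0 gives -25/6.

-25/6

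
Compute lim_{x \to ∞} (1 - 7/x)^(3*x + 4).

e^(-21)

Let L be the limit and take ln: ln L = lim (3x + 4)·ln(1 - 7/x) = lim (3x + 4)·(-7/x + O(1/x²)) = -21.
Hence L = e^(-21).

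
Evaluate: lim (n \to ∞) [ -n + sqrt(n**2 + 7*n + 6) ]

This has the form ∞ − ∞. Multiply and divide by the conjugate √(n^2 + 7*n + 6) + n.
That gives (7n + 6) / (√(n^2 + 7*n + 6) + n).
Divide numerator and denominator by n: the limit is 7/(2·1) = 7/2.

7/2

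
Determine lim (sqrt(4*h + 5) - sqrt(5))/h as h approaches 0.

2*√(5)/5

A 0/0 form; rationalise with √(5 + 4h) + √5. This collapses the numerator to 4h, leaving 4/(√(5 + 4h) + √5) → 4/(2√5) = 2*√(5)/5.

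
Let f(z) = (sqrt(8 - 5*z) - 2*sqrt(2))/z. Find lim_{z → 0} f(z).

-5*√(2)/8

Substitution gives 0/0. Multiply numerator and denominator by the conjugate √(8 - 5z) + √8.
The numerator becomes (8 - 5z) − 8 = -5z, so the expression simplifies to -5/(√(8 - 5z) + √8).
Letting z → 0 gives -5/(2√8) = -5*√(2)/8.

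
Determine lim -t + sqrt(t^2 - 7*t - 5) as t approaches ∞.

-7/2

This has the form ∞ − ∞. Multiply and divide by the conjugate √(t^2 - 7*t - 5) + t.
That gives (-7t - 5) / (√(t^2 - 7*t - 5) + t).
Divide numerator and denominator by t: the limit is -7/(2·1) = -7/2.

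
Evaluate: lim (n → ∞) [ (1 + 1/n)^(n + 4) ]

e

The base → 1 and the exponent → ∞: a 1^∞ form.
Take logarithms: (n + 4)·ln(1 + 1/n). Since ln(1+u) ~ u for small u, this behaves like (n)·(1/n) → 1.
So the limit is e^(1).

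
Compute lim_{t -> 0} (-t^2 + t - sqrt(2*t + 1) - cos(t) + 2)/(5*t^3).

Substitution gives 0/0 (the numerator vanishes to order 3).
Expand each term to order t^3: the coefficient of t^3 in −√(1 + 2t) is -1/2 and in −cos(t) is 0.
Lower-order terms cancel with the polynomial part, so the numerator is (-1/2)·t^3 + o(t^3), and the limit is (-1/2)/(5) = -1/10.

-1/10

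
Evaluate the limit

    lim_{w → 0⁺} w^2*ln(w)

This is a 0·(−∞) form. Rewrite as 1·ln(w) / w^(−2) and apply L'Hôpital:
the derivative quotient is 1·(1/w) / (−2·w^(−3)) = (-1/2)·w^2 → 0.

0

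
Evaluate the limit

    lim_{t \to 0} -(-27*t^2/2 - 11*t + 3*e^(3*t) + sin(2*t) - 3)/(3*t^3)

-73/18

Substitution gives 0/0; apply L'Hôpital's rule 3 times.
After differentiating numerator and denominator 3 times the quotient is (81*e^(3*t) - 8*cos(2*t))/(-18); at t = 0 this is -73/18.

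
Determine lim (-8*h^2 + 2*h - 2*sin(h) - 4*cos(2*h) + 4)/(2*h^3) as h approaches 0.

Substitution gives 0/0 (the numerator vanishes to order 3).
Expand each term to order h^3: the coefficient of h^3 in -2·sin(h) is 1/3 and in -4·cos(2h) is 0.
Lower-order terms cancel with the polynomial part, so the numerator is (1/3)·h^3 + o(h^3), and the limit is (1/3)/(2) = 1/6.

1/6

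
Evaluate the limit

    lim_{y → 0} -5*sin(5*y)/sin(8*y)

Substitution gives 0/0.
Divide numerator and denominator by y: sin(5y)/y → 5 and sin(8y)/y → 8, so the limit is -5·5/8 = -25/8.

-25/8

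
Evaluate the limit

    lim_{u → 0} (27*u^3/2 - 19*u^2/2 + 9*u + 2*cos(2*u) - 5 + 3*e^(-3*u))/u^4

Substitution gives 0/0 (the numerator vanishes to order 4).
Expand each term to order u^4: the coefficient of u^4 in 2·cos(2u) is 4/3 and in 3·e^(-3u) is 81/8.
Lower-order terms cancel with the polynomial part, so the numerator is (275/24)·u^4 + o(u^4), and the limit is (275/24)/(1) = 275/24.

275/24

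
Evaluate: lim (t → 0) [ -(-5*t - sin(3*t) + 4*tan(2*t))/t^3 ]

-91/6

Substitution gives 0/0; apply L'Hôpital's rule 3 times.
After differentiating numerator and denominator 3 times the quotient is (27*cos(3*t) + 192*tan(2*t)^4 + 256*tan(2*t)^2 + 64)/(-6); at t = 0 this is -91/6.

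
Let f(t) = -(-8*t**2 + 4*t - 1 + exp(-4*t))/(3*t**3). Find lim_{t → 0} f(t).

Direct substitution gives 0/0.
Apply L'Hôpital: lim (-16*t + 4 - 4*e^(-4*t))/(-9*t^2), still 0/0.
Apply L'Hôpital: lim (-16 + 16*e^(-4*t))/(-18*t), still 0/0.
After 3 applications of L'Hôpital's rule the quotient is (-64*e^(-4*t))/(-18); substituting t = 0 gives 32/9.

32/9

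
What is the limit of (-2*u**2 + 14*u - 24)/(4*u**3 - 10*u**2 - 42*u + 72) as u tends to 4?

Since u = 4 makes numerator and denominator zero, (u - 4) divides both.
Cancelling it gives (6 - 2*u)/(4*u^2 + 6*u - 18); now plug in u = 4 to get -1/35.

-1/35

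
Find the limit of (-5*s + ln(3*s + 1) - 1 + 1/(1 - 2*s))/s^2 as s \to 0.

-1/2

Substitution gives 0/0; apply L'Hôpital's rule 2 times.
After differentiating numerator and denominator 2 times the quotient is (-9/(3*s + 1)^2 - 8/(2*s - 1)^3)/(2); at s = 0 this is -1/2.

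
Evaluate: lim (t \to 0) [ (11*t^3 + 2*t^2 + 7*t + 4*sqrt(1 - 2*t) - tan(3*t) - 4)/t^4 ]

Substitution gives 0/0 (the numerator vanishes to order 4).
Expand each term to order t^4: the coefficient of t^4 in 4·√(1 - 2t) is -5/2 and in −tan(3t) is 0.
Lower-order terms cancel with the polynomial part, so the numerator is (-5/2)·t^4 + o(t^4), and the limit is (-5/2)/(1) = -5/2.

-5/2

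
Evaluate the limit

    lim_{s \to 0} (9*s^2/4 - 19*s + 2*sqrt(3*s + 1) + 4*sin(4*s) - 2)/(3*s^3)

-943/72

Substitution gives 0/0; apply L'Hôpital's rule 3 times.
After differentiating numerator and denominator 3 times the quotient is (-256*cos(4*s) + 81/(4*(3*s + 1)^(5/2)))/(18); at s = 0 this is -943/72.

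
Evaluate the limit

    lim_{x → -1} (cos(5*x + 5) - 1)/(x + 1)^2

Direct substitution gives 0/0.
Apply L'Hôpital: lim (-5*sin(5*x + 5))/(2*x + 2), still 0/0.
After 2 applications of L'Hôpital's rule the quotient is (-25*cos(5*x + 5))/(2); substituting x = -1 gives -25/2.

-25/2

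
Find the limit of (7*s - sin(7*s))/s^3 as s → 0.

343/6

Direct substitution gives 0/0.
Apply L'Hôpital: lim (7 - 7*cos(7*s))/(3*s^2), still 0/0.
Apply L'Hôpital: lim (49*sin(7*s))/(6*s), still 0/0.
After 3 applications of L'Hôpital's rule the quotient is (343*cos(7*s))/(6); substituting s = 0 gives 343/6.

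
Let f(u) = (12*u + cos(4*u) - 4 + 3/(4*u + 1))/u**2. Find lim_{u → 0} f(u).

40

Substitution gives 0/0 (the numerator vanishes to order 2).
Expand each term to order u^2: the coefficient of u^2 in 3·1/(1 + 4u) is 48 and in cos(4u) is -8.
Lower-order terms cancel with the polynomial part, so the numerator is (40)·u^2 + o(u^2), and the limit is (40)/(1) = 40.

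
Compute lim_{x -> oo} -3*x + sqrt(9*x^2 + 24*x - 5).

4

An ∞ − ∞ form. Rationalising with the conjugate, the difference becomes (24x - 5) / (√(9*x^2 + 24*x - 5) + 3x).
For large x the denominator behaves like 2·3x, so the quotient tends to 24/6 = 4.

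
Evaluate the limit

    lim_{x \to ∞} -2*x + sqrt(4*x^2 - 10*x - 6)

This has the form ∞ − ∞. Multiply and divide by the conjugate √(4*x^2 - 10*x - 6) + 2x.
That gives (-10x - 6) / (√(4*x^2 - 10*x - 6) + 2x).
Divide numerator and denominator by x: the limit is -10/(2·2) = -5/2.

-5/2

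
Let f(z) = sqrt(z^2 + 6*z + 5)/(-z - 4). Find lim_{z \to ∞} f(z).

For large |z|, √(z^2 + 6*z + 5) ≈ √1·|z| and the denominator ≈ -z.
Since z → +∞, |z| = z, giving √1/(-1) = -1.

-1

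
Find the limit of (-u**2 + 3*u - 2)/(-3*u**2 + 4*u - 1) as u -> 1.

Direct substitution gives 0/0, so factor. Both numerator and denominator have (u - 1) as a factor.
After cancelling, the expression reduces to (2 - u)/(1 - 3*u).
Substituting u = 1 gives -1/2.

-1/2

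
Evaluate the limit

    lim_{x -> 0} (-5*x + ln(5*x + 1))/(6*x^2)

-25/12

Direct substitution gives 0/0.
Apply L'Hôpital: lim (-5 + 5/(5*x + 1))/(12*x), still 0/0.
After 2 applications of L'Hôpital's rule the quotient is (-25/(5*x + 1)^2)/(12); substituting x = 0 gives -25/12.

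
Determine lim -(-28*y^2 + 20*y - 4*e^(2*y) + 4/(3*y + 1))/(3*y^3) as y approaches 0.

Substitution gives 0/0; apply L'Hôpital's rule 3 times.
After differentiating numerator and denominator 3 times the quotient is (-32*e^(2*y) - 648/(3*y + 1)^4)/(-18); at y = 0 this is 340/9.

340/9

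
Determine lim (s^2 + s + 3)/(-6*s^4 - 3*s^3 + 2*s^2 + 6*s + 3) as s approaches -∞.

The denominator has degree 4 and the numerator degree 2. Dividing numerator and denominator by s^4 sends every term to 0 except the leading denominator term, so the limit is 0.

0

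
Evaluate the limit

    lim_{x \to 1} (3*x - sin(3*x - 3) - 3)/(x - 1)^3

Direct substitution gives 0/0.
Apply L'Hôpital: lim (3 - 3*cos(3*x - 3))/(3*(x - 1)^2), still 0/0.
Apply L'Hôpital: lim (9*sin(3*x - 3))/(6*x - 6), still 0/0.
After 3 applications of L'Hôpital's rule the quotient is (27*cos(3*x - 3))/(6); substituting x = 1 gives 9/2.

9/2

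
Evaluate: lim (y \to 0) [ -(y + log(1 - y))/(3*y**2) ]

1/6

Direct substitution gives 0/0.
Apply L'Hôpital: lim (1 - 1/(1 - y))/(-6*y), still 0/0.
After 2 applications of L'Hôpital's rule the quotient is (-1/(1 - y)^2)/(-6); substituting y = 0 gives 1/6.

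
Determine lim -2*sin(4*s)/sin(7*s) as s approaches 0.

Substitution gives 0/0.
Divide numerator and denominator by s: sin(4s)/s → 4 and sin(7s)/s → 7, so the limit is -2·4/7 = -8/7.

-8/7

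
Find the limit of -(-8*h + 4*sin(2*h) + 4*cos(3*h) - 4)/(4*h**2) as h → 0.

Substitution gives 0/0 (the numerator vanishes to order 2).
Expand each term to order h^2: the coefficient of h^2 in 4·sin(2h) is 0 and in 4·cos(3h) is -18.
Lower-order terms cancel with the polynomial part, so the numerator is (-18)·h^2 + o(h^2), and the limit is (-18)/(-4) = 9/2.

9/2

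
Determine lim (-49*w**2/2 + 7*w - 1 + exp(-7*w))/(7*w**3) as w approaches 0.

-49/6

Direct substitution gives 0/0.
Apply L'Hôpital: lim (-49*w + 7 - 7*e^(-7*w))/(21*w^2), still 0/0.
Apply L'Hôpital: lim (-49 + 49*e^(-7*w))/(42*w), still 0/0.
After 3 applications of L'Hôpital's rule the quotient is (-343*e^(-7*w))/(42); substituting w = 0 gives -49/6.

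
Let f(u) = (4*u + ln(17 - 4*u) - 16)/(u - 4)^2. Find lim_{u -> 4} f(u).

-8

Direct substitution gives 0/0.
Apply L'Hôpital: lim (4 - 4/(17 - 4*u))/(2*u - 8), still 0/0.
After 2 applications of L'Hôpital's rule the quotient is (-16/(17 - 4*u)^2)/(2); substituting u = 4 gives -8.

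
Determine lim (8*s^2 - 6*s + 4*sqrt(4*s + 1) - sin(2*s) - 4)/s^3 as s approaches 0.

52/3

Substitution gives 0/0; apply L'Hôpital's rule 3 times.
After differentiating numerator and denominator 3 times the quotient is (8*cos(2*s) + 96/(4*s + 1)^(5/2))/(6); at s = 0 this is 52/3.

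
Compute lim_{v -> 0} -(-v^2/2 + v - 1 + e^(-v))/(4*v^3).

1/24

Direct substitution gives 0/0.
Apply L'Hôpital: lim (-v + 1 - e^(-v))/(-12*v^2), still 0/0.
Apply L'Hôpital: lim (-1 + e^(-v))/(-24*v), still 0/0.
After 3 applications of L'Hôpital's rule the quotient is (-e^(-v))/(-24); substituting v = 0 gives 1/24.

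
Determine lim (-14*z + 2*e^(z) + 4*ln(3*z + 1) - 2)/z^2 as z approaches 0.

-17

Substitution gives 0/0 (the numerator vanishes to order 2).
Expand each term to order z^2: the coefficient of z^2 in 2·e^(z) is 1 and in 4·ln(1 + 3z) is -18.
Lower-order terms cancel with the polynomial part, so the numerator is (-17)·z^2 + o(z^2), and the limit is (-17)/(1) = -17.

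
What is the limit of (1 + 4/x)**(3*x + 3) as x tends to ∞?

e^(12)

The base → 1 and the exponent → ∞: a 1^∞ form.
Take logarithms: (3x + 3)·ln(1 + 4/x). Since ln(1+u) ~ u for small u, this behaves like (3x)·(4/x) → 12.
So the limit is e^(12).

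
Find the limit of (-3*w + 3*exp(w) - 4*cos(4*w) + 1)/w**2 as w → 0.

67/2

Substitution gives 0/0 (the numerator vanishes to order 2).
Expand each term to order w^2: the coefficient of w^2 in -4·cos(4w) is 32 and in 3·e^(w) is 3/2.
Lower-order terms cancel with the polynomial part, so the numerator is (67/2)·w^2 + o(w^2), and the limit is (67/2)/(1) = 67/2.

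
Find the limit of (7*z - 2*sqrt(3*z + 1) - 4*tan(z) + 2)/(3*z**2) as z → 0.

3/4

Substitution gives 0/0; apply L'Hôpital's rule 2 times.
After differentiating numerator and denominator 2 times the quotient is (-8*tan(z)/cos(z)^2 + 9/(2*(3*z + 1)^(3/2)))/(6); at z = 0 this is 3/4.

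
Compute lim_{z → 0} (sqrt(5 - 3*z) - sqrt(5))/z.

Substitution gives 0/0. Multiply numerator and denominator by the conjugate √(5 - 3z) + √5.
The numerator becomes (5 - 3z) − 5 = -3z, so the expression simplifies to -3/(√(5 - 3z) + √5).
Letting z → 0 gives -3/(2√5) = -3*√(5)/10.

-3*√(5)/10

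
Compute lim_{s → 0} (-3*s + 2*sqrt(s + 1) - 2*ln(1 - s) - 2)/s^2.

Substitution gives 0/0; apply L'Hôpital's rule 2 times.
After differentiating numerator and denominator 2 times the quotient is (-1/(2*(s + 1)^(3/2)) + 2/(s - 1)^2)/(2); at s = 0 this is 3/4.

3/4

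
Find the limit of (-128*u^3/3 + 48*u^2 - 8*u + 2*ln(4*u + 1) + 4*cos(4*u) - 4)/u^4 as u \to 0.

-256/3

Substitution gives 0/0; apply L'Hôpital's rule 4 times.
After differentiating numerator and denominator 4 times the quotient is (1024*cos(4*u) - 3072/(4*u + 1)^4)/(24); at u = 0 this is -256/3.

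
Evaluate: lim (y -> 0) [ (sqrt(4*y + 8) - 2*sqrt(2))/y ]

√(2)/2

Substitution gives 0/0. Multiply numerator and denominator by the conjugate √(8 + 4y) + √8.
The numerator becomes (8 + 4y) − 8 = 4y, so the expression simplifies to 4/(√(8 + 4y) + √8).
Letting y → 0 gives 4/(2√8) = √(2)/2.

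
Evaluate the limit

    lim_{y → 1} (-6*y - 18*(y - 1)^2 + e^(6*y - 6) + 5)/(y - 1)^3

36

Direct substitution gives 0/0.
Apply L'Hôpital: lim (-36*y + 6*e^(6*y - 6) + 30)/(3*(y - 1)^2), still 0/0.
Apply L'Hôpital: lim (36*e^(6*y - 6) - 36)/(6*y - 6), still 0/0.
After 3 applications of L'Hôpital's rule the quotient is (216*e^(6*y - 6))/(6); substituting y = 1 gives 36.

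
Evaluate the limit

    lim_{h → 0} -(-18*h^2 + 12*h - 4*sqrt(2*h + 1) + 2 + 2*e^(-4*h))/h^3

Substitution gives 0/0; apply L'Hôpital's rule 3 times.
After differentiating numerator and denominator 3 times the quotient is (-128*e^(-4*h) - 12/(2*h + 1)^(5/2))/(-6); at h = 0 this is 70/3.

70/3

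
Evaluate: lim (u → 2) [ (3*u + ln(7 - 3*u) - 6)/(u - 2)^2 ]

Direct substitution gives 0/0.
Apply L'Hôpital: lim (3 - 3/(7 - 3*u))/(2*u - 4), still 0/0.
After 2 applications of L'Hôpital's rule the quotient is (-9/(7 - 3*u)^2)/(2); substituting u = 2 gives -9/2.

-9/2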